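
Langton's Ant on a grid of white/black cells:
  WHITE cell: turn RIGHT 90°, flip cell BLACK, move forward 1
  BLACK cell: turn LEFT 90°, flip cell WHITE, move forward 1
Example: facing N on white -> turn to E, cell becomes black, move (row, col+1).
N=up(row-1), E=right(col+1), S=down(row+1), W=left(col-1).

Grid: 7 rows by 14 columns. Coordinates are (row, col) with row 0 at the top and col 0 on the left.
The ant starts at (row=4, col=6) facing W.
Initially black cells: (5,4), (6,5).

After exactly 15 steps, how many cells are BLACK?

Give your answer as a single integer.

Step 1: on WHITE (4,6): turn R to N, flip to black, move to (3,6). |black|=3
Step 2: on WHITE (3,6): turn R to E, flip to black, move to (3,7). |black|=4
Step 3: on WHITE (3,7): turn R to S, flip to black, move to (4,7). |black|=5
Step 4: on WHITE (4,7): turn R to W, flip to black, move to (4,6). |black|=6
Step 5: on BLACK (4,6): turn L to S, flip to white, move to (5,6). |black|=5
Step 6: on WHITE (5,6): turn R to W, flip to black, move to (5,5). |black|=6
Step 7: on WHITE (5,5): turn R to N, flip to black, move to (4,5). |black|=7
Step 8: on WHITE (4,5): turn R to E, flip to black, move to (4,6). |black|=8
Step 9: on WHITE (4,6): turn R to S, flip to black, move to (5,6). |black|=9
Step 10: on BLACK (5,6): turn L to E, flip to white, move to (5,7). |black|=8
Step 11: on WHITE (5,7): turn R to S, flip to black, move to (6,7). |black|=9
Step 12: on WHITE (6,7): turn R to W, flip to black, move to (6,6). |black|=10
Step 13: on WHITE (6,6): turn R to N, flip to black, move to (5,6). |black|=11
Step 14: on WHITE (5,6): turn R to E, flip to black, move to (5,7). |black|=12
Step 15: on BLACK (5,7): turn L to N, flip to white, move to (4,7). |black|=11

Answer: 11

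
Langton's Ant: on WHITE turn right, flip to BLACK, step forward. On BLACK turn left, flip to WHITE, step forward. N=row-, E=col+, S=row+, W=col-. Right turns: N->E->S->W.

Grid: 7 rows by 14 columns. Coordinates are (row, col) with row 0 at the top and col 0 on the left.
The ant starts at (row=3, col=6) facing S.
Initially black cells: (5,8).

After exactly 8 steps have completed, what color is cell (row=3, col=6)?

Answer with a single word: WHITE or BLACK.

Answer: WHITE

Derivation:
Step 1: on WHITE (3,6): turn R to W, flip to black, move to (3,5). |black|=2
Step 2: on WHITE (3,5): turn R to N, flip to black, move to (2,5). |black|=3
Step 3: on WHITE (2,5): turn R to E, flip to black, move to (2,6). |black|=4
Step 4: on WHITE (2,6): turn R to S, flip to black, move to (3,6). |black|=5
Step 5: on BLACK (3,6): turn L to E, flip to white, move to (3,7). |black|=4
Step 6: on WHITE (3,7): turn R to S, flip to black, move to (4,7). |black|=5
Step 7: on WHITE (4,7): turn R to W, flip to black, move to (4,6). |black|=6
Step 8: on WHITE (4,6): turn R to N, flip to black, move to (3,6). |black|=7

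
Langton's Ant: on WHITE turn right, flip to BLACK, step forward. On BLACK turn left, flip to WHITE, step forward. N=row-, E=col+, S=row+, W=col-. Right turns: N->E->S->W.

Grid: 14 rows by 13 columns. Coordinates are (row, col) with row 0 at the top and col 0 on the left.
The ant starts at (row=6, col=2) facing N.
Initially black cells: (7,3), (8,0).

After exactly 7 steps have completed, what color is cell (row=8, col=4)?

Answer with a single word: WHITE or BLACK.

Answer: BLACK

Derivation:
Step 1: on WHITE (6,2): turn R to E, flip to black, move to (6,3). |black|=3
Step 2: on WHITE (6,3): turn R to S, flip to black, move to (7,3). |black|=4
Step 3: on BLACK (7,3): turn L to E, flip to white, move to (7,4). |black|=3
Step 4: on WHITE (7,4): turn R to S, flip to black, move to (8,4). |black|=4
Step 5: on WHITE (8,4): turn R to W, flip to black, move to (8,3). |black|=5
Step 6: on WHITE (8,3): turn R to N, flip to black, move to (7,3). |black|=6
Step 7: on WHITE (7,3): turn R to E, flip to black, move to (7,4). |black|=7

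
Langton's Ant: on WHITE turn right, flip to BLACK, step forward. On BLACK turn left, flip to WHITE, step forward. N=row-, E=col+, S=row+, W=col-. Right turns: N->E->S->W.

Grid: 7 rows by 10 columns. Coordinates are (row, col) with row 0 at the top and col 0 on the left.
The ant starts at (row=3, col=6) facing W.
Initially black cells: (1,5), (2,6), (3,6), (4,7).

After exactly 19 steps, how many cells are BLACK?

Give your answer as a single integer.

Step 1: on BLACK (3,6): turn L to S, flip to white, move to (4,6). |black|=3
Step 2: on WHITE (4,6): turn R to W, flip to black, move to (4,5). |black|=4
Step 3: on WHITE (4,5): turn R to N, flip to black, move to (3,5). |black|=5
Step 4: on WHITE (3,5): turn R to E, flip to black, move to (3,6). |black|=6
Step 5: on WHITE (3,6): turn R to S, flip to black, move to (4,6). |black|=7
Step 6: on BLACK (4,6): turn L to E, flip to white, move to (4,7). |black|=6
Step 7: on BLACK (4,7): turn L to N, flip to white, move to (3,7). |black|=5
Step 8: on WHITE (3,7): turn R to E, flip to black, move to (3,8). |black|=6
Step 9: on WHITE (3,8): turn R to S, flip to black, move to (4,8). |black|=7
Step 10: on WHITE (4,8): turn R to W, flip to black, move to (4,7). |black|=8
Step 11: on WHITE (4,7): turn R to N, flip to black, move to (3,7). |black|=9
Step 12: on BLACK (3,7): turn L to W, flip to white, move to (3,6). |black|=8
Step 13: on BLACK (3,6): turn L to S, flip to white, move to (4,6). |black|=7
Step 14: on WHITE (4,6): turn R to W, flip to black, move to (4,5). |black|=8
Step 15: on BLACK (4,5): turn L to S, flip to white, move to (5,5). |black|=7
Step 16: on WHITE (5,5): turn R to W, flip to black, move to (5,4). |black|=8
Step 17: on WHITE (5,4): turn R to N, flip to black, move to (4,4). |black|=9
Step 18: on WHITE (4,4): turn R to E, flip to black, move to (4,5). |black|=10
Step 19: on WHITE (4,5): turn R to S, flip to black, move to (5,5). |black|=11

Answer: 11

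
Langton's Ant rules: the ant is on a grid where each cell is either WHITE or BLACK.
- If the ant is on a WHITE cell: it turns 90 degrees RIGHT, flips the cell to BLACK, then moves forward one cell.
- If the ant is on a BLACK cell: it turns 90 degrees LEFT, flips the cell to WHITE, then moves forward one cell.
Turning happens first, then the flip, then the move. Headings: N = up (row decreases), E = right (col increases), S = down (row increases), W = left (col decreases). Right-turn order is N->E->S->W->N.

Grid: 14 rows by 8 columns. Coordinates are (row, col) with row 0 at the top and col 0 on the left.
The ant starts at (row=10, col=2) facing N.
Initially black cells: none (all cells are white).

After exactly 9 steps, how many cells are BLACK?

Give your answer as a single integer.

Answer: 7

Derivation:
Step 1: on WHITE (10,2): turn R to E, flip to black, move to (10,3). |black|=1
Step 2: on WHITE (10,3): turn R to S, flip to black, move to (11,3). |black|=2
Step 3: on WHITE (11,3): turn R to W, flip to black, move to (11,2). |black|=3
Step 4: on WHITE (11,2): turn R to N, flip to black, move to (10,2). |black|=4
Step 5: on BLACK (10,2): turn L to W, flip to white, move to (10,1). |black|=3
Step 6: on WHITE (10,1): turn R to N, flip to black, move to (9,1). |black|=4
Step 7: on WHITE (9,1): turn R to E, flip to black, move to (9,2). |black|=5
Step 8: on WHITE (9,2): turn R to S, flip to black, move to (10,2). |black|=6
Step 9: on WHITE (10,2): turn R to W, flip to black, move to (10,1). |black|=7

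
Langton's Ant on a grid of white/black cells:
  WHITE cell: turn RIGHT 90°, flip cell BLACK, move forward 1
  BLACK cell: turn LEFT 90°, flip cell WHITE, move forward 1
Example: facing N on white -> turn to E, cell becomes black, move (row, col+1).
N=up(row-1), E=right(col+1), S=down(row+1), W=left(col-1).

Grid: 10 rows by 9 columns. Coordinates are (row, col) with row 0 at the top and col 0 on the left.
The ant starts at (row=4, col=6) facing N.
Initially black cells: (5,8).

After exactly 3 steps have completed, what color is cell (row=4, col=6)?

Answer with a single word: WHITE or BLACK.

Answer: BLACK

Derivation:
Step 1: on WHITE (4,6): turn R to E, flip to black, move to (4,7). |black|=2
Step 2: on WHITE (4,7): turn R to S, flip to black, move to (5,7). |black|=3
Step 3: on WHITE (5,7): turn R to W, flip to black, move to (5,6). |black|=4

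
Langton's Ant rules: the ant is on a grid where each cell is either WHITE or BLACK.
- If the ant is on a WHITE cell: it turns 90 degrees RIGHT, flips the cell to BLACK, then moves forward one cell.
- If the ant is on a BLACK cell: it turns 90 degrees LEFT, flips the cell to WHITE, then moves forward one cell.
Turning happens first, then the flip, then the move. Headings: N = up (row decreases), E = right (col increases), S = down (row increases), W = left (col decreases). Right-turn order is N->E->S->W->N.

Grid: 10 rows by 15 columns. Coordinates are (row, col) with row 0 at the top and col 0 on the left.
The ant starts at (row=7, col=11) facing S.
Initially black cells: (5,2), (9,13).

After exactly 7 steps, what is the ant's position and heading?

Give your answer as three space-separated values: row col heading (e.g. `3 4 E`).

Step 1: on WHITE (7,11): turn R to W, flip to black, move to (7,10). |black|=3
Step 2: on WHITE (7,10): turn R to N, flip to black, move to (6,10). |black|=4
Step 3: on WHITE (6,10): turn R to E, flip to black, move to (6,11). |black|=5
Step 4: on WHITE (6,11): turn R to S, flip to black, move to (7,11). |black|=6
Step 5: on BLACK (7,11): turn L to E, flip to white, move to (7,12). |black|=5
Step 6: on WHITE (7,12): turn R to S, flip to black, move to (8,12). |black|=6
Step 7: on WHITE (8,12): turn R to W, flip to black, move to (8,11). |black|=7

Answer: 8 11 W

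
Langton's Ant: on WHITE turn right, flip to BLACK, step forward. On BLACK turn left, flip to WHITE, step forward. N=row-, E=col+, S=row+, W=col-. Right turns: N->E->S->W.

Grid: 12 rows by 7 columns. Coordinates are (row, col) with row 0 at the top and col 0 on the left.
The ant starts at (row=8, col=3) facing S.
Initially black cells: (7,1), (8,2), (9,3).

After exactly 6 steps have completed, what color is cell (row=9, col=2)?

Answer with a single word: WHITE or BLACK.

Answer: BLACK

Derivation:
Step 1: on WHITE (8,3): turn R to W, flip to black, move to (8,2). |black|=4
Step 2: on BLACK (8,2): turn L to S, flip to white, move to (9,2). |black|=3
Step 3: on WHITE (9,2): turn R to W, flip to black, move to (9,1). |black|=4
Step 4: on WHITE (9,1): turn R to N, flip to black, move to (8,1). |black|=5
Step 5: on WHITE (8,1): turn R to E, flip to black, move to (8,2). |black|=6
Step 6: on WHITE (8,2): turn R to S, flip to black, move to (9,2). |black|=7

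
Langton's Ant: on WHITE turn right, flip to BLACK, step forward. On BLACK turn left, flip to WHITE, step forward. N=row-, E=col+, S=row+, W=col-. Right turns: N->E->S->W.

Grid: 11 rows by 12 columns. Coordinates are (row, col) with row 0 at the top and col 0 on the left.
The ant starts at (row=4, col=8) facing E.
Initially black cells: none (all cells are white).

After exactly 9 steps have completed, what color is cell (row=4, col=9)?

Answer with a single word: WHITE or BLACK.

Step 1: on WHITE (4,8): turn R to S, flip to black, move to (5,8). |black|=1
Step 2: on WHITE (5,8): turn R to W, flip to black, move to (5,7). |black|=2
Step 3: on WHITE (5,7): turn R to N, flip to black, move to (4,7). |black|=3
Step 4: on WHITE (4,7): turn R to E, flip to black, move to (4,8). |black|=4
Step 5: on BLACK (4,8): turn L to N, flip to white, move to (3,8). |black|=3
Step 6: on WHITE (3,8): turn R to E, flip to black, move to (3,9). |black|=4
Step 7: on WHITE (3,9): turn R to S, flip to black, move to (4,9). |black|=5
Step 8: on WHITE (4,9): turn R to W, flip to black, move to (4,8). |black|=6
Step 9: on WHITE (4,8): turn R to N, flip to black, move to (3,8). |black|=7

Answer: BLACK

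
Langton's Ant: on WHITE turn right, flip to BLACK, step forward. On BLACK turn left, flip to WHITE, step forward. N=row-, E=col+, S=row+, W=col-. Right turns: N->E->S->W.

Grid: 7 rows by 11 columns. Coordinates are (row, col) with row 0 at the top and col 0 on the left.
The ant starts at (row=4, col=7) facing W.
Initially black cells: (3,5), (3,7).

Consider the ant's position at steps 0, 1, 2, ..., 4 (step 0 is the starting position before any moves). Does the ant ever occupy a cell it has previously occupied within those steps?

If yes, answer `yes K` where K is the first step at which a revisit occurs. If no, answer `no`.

Answer: no

Derivation:
Step 1: on WHITE (4,7): turn R to N, flip to black, move to (3,7). |black|=3 — new cell
Step 2: on BLACK (3,7): turn L to W, flip to white, move to (3,6). |black|=2 — new cell
Step 3: on WHITE (3,6): turn R to N, flip to black, move to (2,6). |black|=3 — new cell
Step 4: on WHITE (2,6): turn R to E, flip to black, move to (2,7). |black|=4 — new cell
No revisit within 4 steps.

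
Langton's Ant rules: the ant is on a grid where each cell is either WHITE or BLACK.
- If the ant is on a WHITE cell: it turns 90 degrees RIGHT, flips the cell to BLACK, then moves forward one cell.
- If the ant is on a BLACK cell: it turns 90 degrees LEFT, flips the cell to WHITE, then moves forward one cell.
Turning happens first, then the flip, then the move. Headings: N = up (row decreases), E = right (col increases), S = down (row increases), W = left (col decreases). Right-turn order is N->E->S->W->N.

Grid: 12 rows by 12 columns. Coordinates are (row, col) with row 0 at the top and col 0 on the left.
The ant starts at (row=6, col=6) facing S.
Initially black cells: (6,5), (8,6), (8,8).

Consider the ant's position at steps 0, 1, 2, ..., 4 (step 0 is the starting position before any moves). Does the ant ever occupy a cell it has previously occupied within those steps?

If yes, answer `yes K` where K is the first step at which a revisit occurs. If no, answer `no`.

Answer: no

Derivation:
Step 1: on WHITE (6,6): turn R to W, flip to black, move to (6,5). |black|=4 — new cell
Step 2: on BLACK (6,5): turn L to S, flip to white, move to (7,5). |black|=3 — new cell
Step 3: on WHITE (7,5): turn R to W, flip to black, move to (7,4). |black|=4 — new cell
Step 4: on WHITE (7,4): turn R to N, flip to black, move to (6,4). |black|=5 — new cell
No revisit within 4 steps.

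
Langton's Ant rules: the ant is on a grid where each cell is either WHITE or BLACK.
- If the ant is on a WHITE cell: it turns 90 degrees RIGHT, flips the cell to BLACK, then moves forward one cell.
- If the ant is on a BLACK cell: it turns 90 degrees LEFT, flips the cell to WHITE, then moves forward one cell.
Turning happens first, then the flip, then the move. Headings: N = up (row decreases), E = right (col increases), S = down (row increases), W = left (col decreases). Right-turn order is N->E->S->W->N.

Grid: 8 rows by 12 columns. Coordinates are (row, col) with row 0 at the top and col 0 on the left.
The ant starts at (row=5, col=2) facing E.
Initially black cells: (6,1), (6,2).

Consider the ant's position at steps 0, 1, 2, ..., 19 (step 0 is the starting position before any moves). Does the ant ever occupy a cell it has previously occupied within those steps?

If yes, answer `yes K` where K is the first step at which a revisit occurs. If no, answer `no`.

Answer: yes 5

Derivation:
Step 1: on WHITE (5,2): turn R to S, flip to black, move to (6,2). |black|=3 — new cell
Step 2: on BLACK (6,2): turn L to E, flip to white, move to (6,3). |black|=2 — new cell
Step 3: on WHITE (6,3): turn R to S, flip to black, move to (7,3). |black|=3 — new cell
Step 4: on WHITE (7,3): turn R to W, flip to black, move to (7,2). |black|=4 — new cell
Step 5: on WHITE (7,2): turn R to N, flip to black, move to (6,2). |black|=5 — REVISIT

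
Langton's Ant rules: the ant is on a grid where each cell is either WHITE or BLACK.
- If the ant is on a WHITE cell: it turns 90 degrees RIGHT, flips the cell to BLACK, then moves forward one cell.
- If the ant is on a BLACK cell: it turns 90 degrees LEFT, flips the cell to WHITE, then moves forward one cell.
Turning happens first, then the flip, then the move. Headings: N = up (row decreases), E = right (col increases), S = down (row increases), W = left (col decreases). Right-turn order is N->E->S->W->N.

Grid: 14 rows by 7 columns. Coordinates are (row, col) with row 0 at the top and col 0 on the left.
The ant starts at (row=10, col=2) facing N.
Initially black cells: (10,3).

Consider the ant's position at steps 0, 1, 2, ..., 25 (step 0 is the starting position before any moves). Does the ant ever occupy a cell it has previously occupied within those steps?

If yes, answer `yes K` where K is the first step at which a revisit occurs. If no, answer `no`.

Answer: yes 5

Derivation:
Step 1: on WHITE (10,2): turn R to E, flip to black, move to (10,3). |black|=2 — new cell
Step 2: on BLACK (10,3): turn L to N, flip to white, move to (9,3). |black|=1 — new cell
Step 3: on WHITE (9,3): turn R to E, flip to black, move to (9,4). |black|=2 — new cell
Step 4: on WHITE (9,4): turn R to S, flip to black, move to (10,4). |black|=3 — new cell
Step 5: on WHITE (10,4): turn R to W, flip to black, move to (10,3). |black|=4 — REVISIT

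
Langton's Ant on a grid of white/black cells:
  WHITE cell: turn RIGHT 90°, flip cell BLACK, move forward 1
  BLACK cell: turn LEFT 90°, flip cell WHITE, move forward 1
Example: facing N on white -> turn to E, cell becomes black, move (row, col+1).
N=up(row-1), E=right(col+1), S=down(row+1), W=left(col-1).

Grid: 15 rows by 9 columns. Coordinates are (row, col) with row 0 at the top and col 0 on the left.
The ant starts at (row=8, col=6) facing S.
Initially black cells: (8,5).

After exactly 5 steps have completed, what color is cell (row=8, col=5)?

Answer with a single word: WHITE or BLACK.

Step 1: on WHITE (8,6): turn R to W, flip to black, move to (8,5). |black|=2
Step 2: on BLACK (8,5): turn L to S, flip to white, move to (9,5). |black|=1
Step 3: on WHITE (9,5): turn R to W, flip to black, move to (9,4). |black|=2
Step 4: on WHITE (9,4): turn R to N, flip to black, move to (8,4). |black|=3
Step 5: on WHITE (8,4): turn R to E, flip to black, move to (8,5). |black|=4

Answer: WHITE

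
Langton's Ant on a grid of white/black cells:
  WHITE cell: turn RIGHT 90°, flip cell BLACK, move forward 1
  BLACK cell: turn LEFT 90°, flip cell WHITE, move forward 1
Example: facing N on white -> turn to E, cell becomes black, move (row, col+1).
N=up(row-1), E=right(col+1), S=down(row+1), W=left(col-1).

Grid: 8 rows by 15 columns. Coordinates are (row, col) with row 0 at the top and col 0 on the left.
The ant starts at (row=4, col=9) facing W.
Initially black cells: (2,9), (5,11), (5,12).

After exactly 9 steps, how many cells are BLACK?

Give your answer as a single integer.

Answer: 10

Derivation:
Step 1: on WHITE (4,9): turn R to N, flip to black, move to (3,9). |black|=4
Step 2: on WHITE (3,9): turn R to E, flip to black, move to (3,10). |black|=5
Step 3: on WHITE (3,10): turn R to S, flip to black, move to (4,10). |black|=6
Step 4: on WHITE (4,10): turn R to W, flip to black, move to (4,9). |black|=7
Step 5: on BLACK (4,9): turn L to S, flip to white, move to (5,9). |black|=6
Step 6: on WHITE (5,9): turn R to W, flip to black, move to (5,8). |black|=7
Step 7: on WHITE (5,8): turn R to N, flip to black, move to (4,8). |black|=8
Step 8: on WHITE (4,8): turn R to E, flip to black, move to (4,9). |black|=9
Step 9: on WHITE (4,9): turn R to S, flip to black, move to (5,9). |black|=10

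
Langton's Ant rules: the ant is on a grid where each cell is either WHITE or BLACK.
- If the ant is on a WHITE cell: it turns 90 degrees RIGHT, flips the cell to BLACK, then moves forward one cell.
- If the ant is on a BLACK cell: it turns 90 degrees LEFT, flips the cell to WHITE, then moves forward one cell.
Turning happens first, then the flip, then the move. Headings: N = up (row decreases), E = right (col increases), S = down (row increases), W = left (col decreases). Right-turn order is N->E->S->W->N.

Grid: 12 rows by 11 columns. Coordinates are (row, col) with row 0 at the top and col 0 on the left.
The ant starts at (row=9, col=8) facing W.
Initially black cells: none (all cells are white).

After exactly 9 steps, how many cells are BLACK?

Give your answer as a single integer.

Step 1: on WHITE (9,8): turn R to N, flip to black, move to (8,8). |black|=1
Step 2: on WHITE (8,8): turn R to E, flip to black, move to (8,9). |black|=2
Step 3: on WHITE (8,9): turn R to S, flip to black, move to (9,9). |black|=3
Step 4: on WHITE (9,9): turn R to W, flip to black, move to (9,8). |black|=4
Step 5: on BLACK (9,8): turn L to S, flip to white, move to (10,8). |black|=3
Step 6: on WHITE (10,8): turn R to W, flip to black, move to (10,7). |black|=4
Step 7: on WHITE (10,7): turn R to N, flip to black, move to (9,7). |black|=5
Step 8: on WHITE (9,7): turn R to E, flip to black, move to (9,8). |black|=6
Step 9: on WHITE (9,8): turn R to S, flip to black, move to (10,8). |black|=7

Answer: 7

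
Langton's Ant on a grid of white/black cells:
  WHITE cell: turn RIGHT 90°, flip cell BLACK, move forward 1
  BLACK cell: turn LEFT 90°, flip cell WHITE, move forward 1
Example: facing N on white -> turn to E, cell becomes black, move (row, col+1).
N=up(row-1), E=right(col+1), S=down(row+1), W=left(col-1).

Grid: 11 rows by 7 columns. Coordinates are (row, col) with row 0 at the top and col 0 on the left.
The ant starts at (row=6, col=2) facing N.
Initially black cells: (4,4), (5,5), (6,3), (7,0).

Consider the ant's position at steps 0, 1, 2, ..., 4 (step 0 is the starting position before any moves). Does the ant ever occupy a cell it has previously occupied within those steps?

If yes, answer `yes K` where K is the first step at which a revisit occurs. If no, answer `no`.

Step 1: on WHITE (6,2): turn R to E, flip to black, move to (6,3). |black|=5 — new cell
Step 2: on BLACK (6,3): turn L to N, flip to white, move to (5,3). |black|=4 — new cell
Step 3: on WHITE (5,3): turn R to E, flip to black, move to (5,4). |black|=5 — new cell
Step 4: on WHITE (5,4): turn R to S, flip to black, move to (6,4). |black|=6 — new cell
No revisit within 4 steps.

Answer: no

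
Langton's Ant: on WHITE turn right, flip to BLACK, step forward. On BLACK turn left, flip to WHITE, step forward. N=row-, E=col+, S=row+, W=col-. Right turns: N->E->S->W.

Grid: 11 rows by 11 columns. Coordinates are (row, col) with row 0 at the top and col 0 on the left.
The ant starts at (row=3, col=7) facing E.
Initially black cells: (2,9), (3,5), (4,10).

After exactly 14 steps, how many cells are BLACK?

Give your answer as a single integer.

Step 1: on WHITE (3,7): turn R to S, flip to black, move to (4,7). |black|=4
Step 2: on WHITE (4,7): turn R to W, flip to black, move to (4,6). |black|=5
Step 3: on WHITE (4,6): turn R to N, flip to black, move to (3,6). |black|=6
Step 4: on WHITE (3,6): turn R to E, flip to black, move to (3,7). |black|=7
Step 5: on BLACK (3,7): turn L to N, flip to white, move to (2,7). |black|=6
Step 6: on WHITE (2,7): turn R to E, flip to black, move to (2,8). |black|=7
Step 7: on WHITE (2,8): turn R to S, flip to black, move to (3,8). |black|=8
Step 8: on WHITE (3,8): turn R to W, flip to black, move to (3,7). |black|=9
Step 9: on WHITE (3,7): turn R to N, flip to black, move to (2,7). |black|=10
Step 10: on BLACK (2,7): turn L to W, flip to white, move to (2,6). |black|=9
Step 11: on WHITE (2,6): turn R to N, flip to black, move to (1,6). |black|=10
Step 12: on WHITE (1,6): turn R to E, flip to black, move to (1,7). |black|=11
Step 13: on WHITE (1,7): turn R to S, flip to black, move to (2,7). |black|=12
Step 14: on WHITE (2,7): turn R to W, flip to black, move to (2,6). |black|=13

Answer: 13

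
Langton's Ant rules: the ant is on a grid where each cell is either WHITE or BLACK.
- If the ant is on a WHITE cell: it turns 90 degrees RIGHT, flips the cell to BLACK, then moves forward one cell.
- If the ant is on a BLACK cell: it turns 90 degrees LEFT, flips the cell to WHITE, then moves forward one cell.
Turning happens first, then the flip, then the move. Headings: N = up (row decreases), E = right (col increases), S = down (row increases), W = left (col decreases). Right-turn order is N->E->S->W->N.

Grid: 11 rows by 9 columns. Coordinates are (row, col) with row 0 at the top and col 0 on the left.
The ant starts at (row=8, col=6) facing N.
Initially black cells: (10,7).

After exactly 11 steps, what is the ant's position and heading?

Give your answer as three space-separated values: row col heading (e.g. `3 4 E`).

Answer: 9 4 W

Derivation:
Step 1: on WHITE (8,6): turn R to E, flip to black, move to (8,7). |black|=2
Step 2: on WHITE (8,7): turn R to S, flip to black, move to (9,7). |black|=3
Step 3: on WHITE (9,7): turn R to W, flip to black, move to (9,6). |black|=4
Step 4: on WHITE (9,6): turn R to N, flip to black, move to (8,6). |black|=5
Step 5: on BLACK (8,6): turn L to W, flip to white, move to (8,5). |black|=4
Step 6: on WHITE (8,5): turn R to N, flip to black, move to (7,5). |black|=5
Step 7: on WHITE (7,5): turn R to E, flip to black, move to (7,6). |black|=6
Step 8: on WHITE (7,6): turn R to S, flip to black, move to (8,6). |black|=7
Step 9: on WHITE (8,6): turn R to W, flip to black, move to (8,5). |black|=8
Step 10: on BLACK (8,5): turn L to S, flip to white, move to (9,5). |black|=7
Step 11: on WHITE (9,5): turn R to W, flip to black, move to (9,4). |black|=8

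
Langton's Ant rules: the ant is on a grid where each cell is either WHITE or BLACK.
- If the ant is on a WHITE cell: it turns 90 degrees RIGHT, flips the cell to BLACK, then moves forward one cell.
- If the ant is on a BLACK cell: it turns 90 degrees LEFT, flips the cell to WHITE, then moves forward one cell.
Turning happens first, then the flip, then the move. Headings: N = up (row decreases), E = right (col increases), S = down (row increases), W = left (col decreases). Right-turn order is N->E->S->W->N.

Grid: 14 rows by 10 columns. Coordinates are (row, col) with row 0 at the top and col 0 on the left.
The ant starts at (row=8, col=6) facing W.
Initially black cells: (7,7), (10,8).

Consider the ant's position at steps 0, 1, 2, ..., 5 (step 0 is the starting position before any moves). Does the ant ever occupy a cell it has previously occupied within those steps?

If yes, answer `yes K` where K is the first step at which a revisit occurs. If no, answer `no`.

Answer: no

Derivation:
Step 1: on WHITE (8,6): turn R to N, flip to black, move to (7,6). |black|=3 — new cell
Step 2: on WHITE (7,6): turn R to E, flip to black, move to (7,7). |black|=4 — new cell
Step 3: on BLACK (7,7): turn L to N, flip to white, move to (6,7). |black|=3 — new cell
Step 4: on WHITE (6,7): turn R to E, flip to black, move to (6,8). |black|=4 — new cell
Step 5: on WHITE (6,8): turn R to S, flip to black, move to (7,8). |black|=5 — new cell
No revisit within 5 steps.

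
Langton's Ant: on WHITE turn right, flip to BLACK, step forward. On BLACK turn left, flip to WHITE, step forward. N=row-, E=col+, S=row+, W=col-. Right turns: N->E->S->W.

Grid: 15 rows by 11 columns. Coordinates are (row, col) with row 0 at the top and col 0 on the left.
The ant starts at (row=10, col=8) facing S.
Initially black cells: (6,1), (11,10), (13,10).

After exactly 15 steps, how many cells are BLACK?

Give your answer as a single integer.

Step 1: on WHITE (10,8): turn R to W, flip to black, move to (10,7). |black|=4
Step 2: on WHITE (10,7): turn R to N, flip to black, move to (9,7). |black|=5
Step 3: on WHITE (9,7): turn R to E, flip to black, move to (9,8). |black|=6
Step 4: on WHITE (9,8): turn R to S, flip to black, move to (10,8). |black|=7
Step 5: on BLACK (10,8): turn L to E, flip to white, move to (10,9). |black|=6
Step 6: on WHITE (10,9): turn R to S, flip to black, move to (11,9). |black|=7
Step 7: on WHITE (11,9): turn R to W, flip to black, move to (11,8). |black|=8
Step 8: on WHITE (11,8): turn R to N, flip to black, move to (10,8). |black|=9
Step 9: on WHITE (10,8): turn R to E, flip to black, move to (10,9). |black|=10
Step 10: on BLACK (10,9): turn L to N, flip to white, move to (9,9). |black|=9
Step 11: on WHITE (9,9): turn R to E, flip to black, move to (9,10). |black|=10
Step 12: on WHITE (9,10): turn R to S, flip to black, move to (10,10). |black|=11
Step 13: on WHITE (10,10): turn R to W, flip to black, move to (10,9). |black|=12
Step 14: on WHITE (10,9): turn R to N, flip to black, move to (9,9). |black|=13
Step 15: on BLACK (9,9): turn L to W, flip to white, move to (9,8). |black|=12

Answer: 12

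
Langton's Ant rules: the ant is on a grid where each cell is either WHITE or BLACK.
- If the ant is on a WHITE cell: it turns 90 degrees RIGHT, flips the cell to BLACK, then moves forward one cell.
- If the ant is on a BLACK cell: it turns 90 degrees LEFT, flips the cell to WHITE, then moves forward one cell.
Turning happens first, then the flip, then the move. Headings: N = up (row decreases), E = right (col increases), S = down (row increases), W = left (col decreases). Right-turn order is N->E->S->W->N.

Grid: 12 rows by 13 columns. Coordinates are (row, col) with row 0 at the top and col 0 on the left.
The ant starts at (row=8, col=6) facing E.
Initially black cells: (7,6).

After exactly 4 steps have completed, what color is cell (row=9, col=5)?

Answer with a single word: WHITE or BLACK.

Answer: BLACK

Derivation:
Step 1: on WHITE (8,6): turn R to S, flip to black, move to (9,6). |black|=2
Step 2: on WHITE (9,6): turn R to W, flip to black, move to (9,5). |black|=3
Step 3: on WHITE (9,5): turn R to N, flip to black, move to (8,5). |black|=4
Step 4: on WHITE (8,5): turn R to E, flip to black, move to (8,6). |black|=5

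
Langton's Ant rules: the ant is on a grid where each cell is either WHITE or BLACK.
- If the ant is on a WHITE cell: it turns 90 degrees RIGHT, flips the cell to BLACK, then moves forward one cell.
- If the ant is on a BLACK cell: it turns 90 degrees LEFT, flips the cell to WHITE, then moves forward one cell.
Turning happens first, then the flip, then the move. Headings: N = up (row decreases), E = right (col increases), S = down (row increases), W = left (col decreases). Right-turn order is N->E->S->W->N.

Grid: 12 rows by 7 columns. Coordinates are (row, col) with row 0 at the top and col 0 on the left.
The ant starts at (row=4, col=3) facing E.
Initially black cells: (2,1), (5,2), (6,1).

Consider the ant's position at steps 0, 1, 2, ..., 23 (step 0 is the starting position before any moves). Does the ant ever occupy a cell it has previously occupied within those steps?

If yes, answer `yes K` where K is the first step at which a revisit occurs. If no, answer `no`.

Answer: yes 8

Derivation:
Step 1: on WHITE (4,3): turn R to S, flip to black, move to (5,3). |black|=4 — new cell
Step 2: on WHITE (5,3): turn R to W, flip to black, move to (5,2). |black|=5 — new cell
Step 3: on BLACK (5,2): turn L to S, flip to white, move to (6,2). |black|=4 — new cell
Step 4: on WHITE (6,2): turn R to W, flip to black, move to (6,1). |black|=5 — new cell
Step 5: on BLACK (6,1): turn L to S, flip to white, move to (7,1). |black|=4 — new cell
Step 6: on WHITE (7,1): turn R to W, flip to black, move to (7,0). |black|=5 — new cell
Step 7: on WHITE (7,0): turn R to N, flip to black, move to (6,0). |black|=6 — new cell
Step 8: on WHITE (6,0): turn R to E, flip to black, move to (6,1). |black|=7 — REVISIT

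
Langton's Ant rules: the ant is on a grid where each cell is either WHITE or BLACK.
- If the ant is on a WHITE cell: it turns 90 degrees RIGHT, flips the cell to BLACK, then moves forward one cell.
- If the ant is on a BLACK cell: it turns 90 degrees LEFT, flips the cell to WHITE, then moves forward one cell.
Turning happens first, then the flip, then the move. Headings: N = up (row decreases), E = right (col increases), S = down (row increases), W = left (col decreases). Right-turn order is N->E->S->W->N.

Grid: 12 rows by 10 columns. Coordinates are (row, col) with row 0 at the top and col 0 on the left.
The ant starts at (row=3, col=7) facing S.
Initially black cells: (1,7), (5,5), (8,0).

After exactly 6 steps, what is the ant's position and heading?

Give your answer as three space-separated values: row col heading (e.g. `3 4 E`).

Step 1: on WHITE (3,7): turn R to W, flip to black, move to (3,6). |black|=4
Step 2: on WHITE (3,6): turn R to N, flip to black, move to (2,6). |black|=5
Step 3: on WHITE (2,6): turn R to E, flip to black, move to (2,7). |black|=6
Step 4: on WHITE (2,7): turn R to S, flip to black, move to (3,7). |black|=7
Step 5: on BLACK (3,7): turn L to E, flip to white, move to (3,8). |black|=6
Step 6: on WHITE (3,8): turn R to S, flip to black, move to (4,8). |black|=7

Answer: 4 8 S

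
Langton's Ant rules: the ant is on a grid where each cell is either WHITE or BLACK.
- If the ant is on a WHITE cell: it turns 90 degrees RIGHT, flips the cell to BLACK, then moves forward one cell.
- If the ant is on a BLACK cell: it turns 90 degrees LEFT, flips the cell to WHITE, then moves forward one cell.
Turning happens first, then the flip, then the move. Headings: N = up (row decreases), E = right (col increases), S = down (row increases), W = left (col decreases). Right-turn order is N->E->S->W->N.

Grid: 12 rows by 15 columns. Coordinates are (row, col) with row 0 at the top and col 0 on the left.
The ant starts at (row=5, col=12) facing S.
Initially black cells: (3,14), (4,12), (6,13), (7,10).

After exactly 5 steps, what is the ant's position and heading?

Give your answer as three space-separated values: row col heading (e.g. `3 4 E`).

Step 1: on WHITE (5,12): turn R to W, flip to black, move to (5,11). |black|=5
Step 2: on WHITE (5,11): turn R to N, flip to black, move to (4,11). |black|=6
Step 3: on WHITE (4,11): turn R to E, flip to black, move to (4,12). |black|=7
Step 4: on BLACK (4,12): turn L to N, flip to white, move to (3,12). |black|=6
Step 5: on WHITE (3,12): turn R to E, flip to black, move to (3,13). |black|=7

Answer: 3 13 E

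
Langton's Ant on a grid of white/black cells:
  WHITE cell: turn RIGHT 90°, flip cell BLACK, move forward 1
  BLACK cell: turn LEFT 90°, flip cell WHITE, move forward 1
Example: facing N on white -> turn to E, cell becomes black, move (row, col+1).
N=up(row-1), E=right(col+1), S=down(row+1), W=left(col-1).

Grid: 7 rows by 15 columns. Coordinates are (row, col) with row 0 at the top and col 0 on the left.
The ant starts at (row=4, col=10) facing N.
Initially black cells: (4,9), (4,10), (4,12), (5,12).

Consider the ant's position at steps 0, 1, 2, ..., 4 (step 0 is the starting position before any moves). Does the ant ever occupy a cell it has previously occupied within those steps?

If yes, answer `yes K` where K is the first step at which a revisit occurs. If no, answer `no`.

Step 1: on BLACK (4,10): turn L to W, flip to white, move to (4,9). |black|=3 — new cell
Step 2: on BLACK (4,9): turn L to S, flip to white, move to (5,9). |black|=2 — new cell
Step 3: on WHITE (5,9): turn R to W, flip to black, move to (5,8). |black|=3 — new cell
Step 4: on WHITE (5,8): turn R to N, flip to black, move to (4,8). |black|=4 — new cell
No revisit within 4 steps.

Answer: no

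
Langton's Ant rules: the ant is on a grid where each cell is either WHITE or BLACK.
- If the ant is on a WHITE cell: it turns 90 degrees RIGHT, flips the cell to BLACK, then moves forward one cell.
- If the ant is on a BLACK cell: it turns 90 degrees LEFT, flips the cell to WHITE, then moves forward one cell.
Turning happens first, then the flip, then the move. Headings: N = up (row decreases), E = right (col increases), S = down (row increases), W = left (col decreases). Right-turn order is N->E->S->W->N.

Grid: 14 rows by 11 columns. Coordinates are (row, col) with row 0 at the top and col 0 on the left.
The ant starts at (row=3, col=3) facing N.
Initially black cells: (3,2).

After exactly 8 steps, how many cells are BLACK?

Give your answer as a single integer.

Step 1: on WHITE (3,3): turn R to E, flip to black, move to (3,4). |black|=2
Step 2: on WHITE (3,4): turn R to S, flip to black, move to (4,4). |black|=3
Step 3: on WHITE (4,4): turn R to W, flip to black, move to (4,3). |black|=4
Step 4: on WHITE (4,3): turn R to N, flip to black, move to (3,3). |black|=5
Step 5: on BLACK (3,3): turn L to W, flip to white, move to (3,2). |black|=4
Step 6: on BLACK (3,2): turn L to S, flip to white, move to (4,2). |black|=3
Step 7: on WHITE (4,2): turn R to W, flip to black, move to (4,1). |black|=4
Step 8: on WHITE (4,1): turn R to N, flip to black, move to (3,1). |black|=5

Answer: 5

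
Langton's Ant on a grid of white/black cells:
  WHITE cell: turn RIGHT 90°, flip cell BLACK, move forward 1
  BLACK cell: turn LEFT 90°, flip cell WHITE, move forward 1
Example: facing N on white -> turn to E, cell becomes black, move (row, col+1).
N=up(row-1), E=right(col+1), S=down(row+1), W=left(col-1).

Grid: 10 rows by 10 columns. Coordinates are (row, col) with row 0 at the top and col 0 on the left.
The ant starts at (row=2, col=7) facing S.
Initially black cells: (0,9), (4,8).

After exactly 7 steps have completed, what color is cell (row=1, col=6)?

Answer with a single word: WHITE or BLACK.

Answer: BLACK

Derivation:
Step 1: on WHITE (2,7): turn R to W, flip to black, move to (2,6). |black|=3
Step 2: on WHITE (2,6): turn R to N, flip to black, move to (1,6). |black|=4
Step 3: on WHITE (1,6): turn R to E, flip to black, move to (1,7). |black|=5
Step 4: on WHITE (1,7): turn R to S, flip to black, move to (2,7). |black|=6
Step 5: on BLACK (2,7): turn L to E, flip to white, move to (2,8). |black|=5
Step 6: on WHITE (2,8): turn R to S, flip to black, move to (3,8). |black|=6
Step 7: on WHITE (3,8): turn R to W, flip to black, move to (3,7). |black|=7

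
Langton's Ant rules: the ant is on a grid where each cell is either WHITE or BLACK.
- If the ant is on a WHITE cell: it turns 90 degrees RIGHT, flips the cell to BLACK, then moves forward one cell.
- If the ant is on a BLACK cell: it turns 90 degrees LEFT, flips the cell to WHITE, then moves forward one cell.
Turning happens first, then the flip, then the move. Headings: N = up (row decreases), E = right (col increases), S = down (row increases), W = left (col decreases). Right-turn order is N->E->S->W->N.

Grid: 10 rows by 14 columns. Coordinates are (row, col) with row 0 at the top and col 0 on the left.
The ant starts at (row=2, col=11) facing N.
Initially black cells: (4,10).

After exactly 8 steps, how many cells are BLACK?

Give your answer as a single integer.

Answer: 7

Derivation:
Step 1: on WHITE (2,11): turn R to E, flip to black, move to (2,12). |black|=2
Step 2: on WHITE (2,12): turn R to S, flip to black, move to (3,12). |black|=3
Step 3: on WHITE (3,12): turn R to W, flip to black, move to (3,11). |black|=4
Step 4: on WHITE (3,11): turn R to N, flip to black, move to (2,11). |black|=5
Step 5: on BLACK (2,11): turn L to W, flip to white, move to (2,10). |black|=4
Step 6: on WHITE (2,10): turn R to N, flip to black, move to (1,10). |black|=5
Step 7: on WHITE (1,10): turn R to E, flip to black, move to (1,11). |black|=6
Step 8: on WHITE (1,11): turn R to S, flip to black, move to (2,11). |black|=7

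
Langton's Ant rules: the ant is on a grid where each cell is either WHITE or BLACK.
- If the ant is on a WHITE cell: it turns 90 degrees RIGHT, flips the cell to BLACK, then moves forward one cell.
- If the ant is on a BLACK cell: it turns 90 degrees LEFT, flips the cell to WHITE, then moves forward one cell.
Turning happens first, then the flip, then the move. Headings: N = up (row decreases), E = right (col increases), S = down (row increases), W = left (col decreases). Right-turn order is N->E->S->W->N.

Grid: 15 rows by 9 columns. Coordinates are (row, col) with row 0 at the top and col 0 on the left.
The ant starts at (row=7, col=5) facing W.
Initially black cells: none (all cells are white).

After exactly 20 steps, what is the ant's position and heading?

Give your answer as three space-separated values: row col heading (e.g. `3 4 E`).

Step 1: on WHITE (7,5): turn R to N, flip to black, move to (6,5). |black|=1
Step 2: on WHITE (6,5): turn R to E, flip to black, move to (6,6). |black|=2
Step 3: on WHITE (6,6): turn R to S, flip to black, move to (7,6). |black|=3
Step 4: on WHITE (7,6): turn R to W, flip to black, move to (7,5). |black|=4
Step 5: on BLACK (7,5): turn L to S, flip to white, move to (8,5). |black|=3
Step 6: on WHITE (8,5): turn R to W, flip to black, move to (8,4). |black|=4
Step 7: on WHITE (8,4): turn R to N, flip to black, move to (7,4). |black|=5
Step 8: on WHITE (7,4): turn R to E, flip to black, move to (7,5). |black|=6
Step 9: on WHITE (7,5): turn R to S, flip to black, move to (8,5). |black|=7
Step 10: on BLACK (8,5): turn L to E, flip to white, move to (8,6). |black|=6
Step 11: on WHITE (8,6): turn R to S, flip to black, move to (9,6). |black|=7
Step 12: on WHITE (9,6): turn R to W, flip to black, move to (9,5). |black|=8
Step 13: on WHITE (9,5): turn R to N, flip to black, move to (8,5). |black|=9
Step 14: on WHITE (8,5): turn R to E, flip to black, move to (8,6). |black|=10
Step 15: on BLACK (8,6): turn L to N, flip to white, move to (7,6). |black|=9
Step 16: on BLACK (7,6): turn L to W, flip to white, move to (7,5). |black|=8
Step 17: on BLACK (7,5): turn L to S, flip to white, move to (8,5). |black|=7
Step 18: on BLACK (8,5): turn L to E, flip to white, move to (8,6). |black|=6
Step 19: on WHITE (8,6): turn R to S, flip to black, move to (9,6). |black|=7
Step 20: on BLACK (9,6): turn L to E, flip to white, move to (9,7). |black|=6

Answer: 9 7 E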